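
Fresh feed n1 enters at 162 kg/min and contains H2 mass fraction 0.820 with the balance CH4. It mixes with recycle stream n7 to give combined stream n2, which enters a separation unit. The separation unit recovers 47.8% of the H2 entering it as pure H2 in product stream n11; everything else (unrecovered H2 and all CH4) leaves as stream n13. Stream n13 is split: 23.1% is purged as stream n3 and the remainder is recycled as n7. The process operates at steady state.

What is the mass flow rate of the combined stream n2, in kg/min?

348.2 kg/min

CH4 enters only via n1 and leaves only via the purge: 162×0.180 = 0.231×(CH4 in n13), and the separation unit passes all CH4, so CH4 in n2 = CH4 in n13 = 126.23 kg/min.
H2 in n2: m_A = 162×0.820 + (1−0.231)·(1−0.478)·m_A, so m_A = 132.84/0.5986 = 221.92 kg/min.
n2 = 221.92 + 126.23 = 348.16 kg/min.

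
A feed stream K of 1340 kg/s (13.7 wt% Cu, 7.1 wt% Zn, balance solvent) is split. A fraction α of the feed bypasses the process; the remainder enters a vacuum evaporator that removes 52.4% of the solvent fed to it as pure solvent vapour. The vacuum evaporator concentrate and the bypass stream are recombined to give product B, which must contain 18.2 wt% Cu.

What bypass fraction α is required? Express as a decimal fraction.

All 1340×0.137 = 183.58 kg/s of Cu reaches B, so B = 183.58/0.182 = 1008.7 kg/s and vapour = 331.32 kg/s.
The evaporator receives (1−α)·1340 of feed at 0.792 solvent and removes 0.524 of that solvent:
0.524×0.792×(1−α)×1340 = 331.32
(1−α) = 331.32/556.11 = 0.5958;  α = 0.4042.

0.404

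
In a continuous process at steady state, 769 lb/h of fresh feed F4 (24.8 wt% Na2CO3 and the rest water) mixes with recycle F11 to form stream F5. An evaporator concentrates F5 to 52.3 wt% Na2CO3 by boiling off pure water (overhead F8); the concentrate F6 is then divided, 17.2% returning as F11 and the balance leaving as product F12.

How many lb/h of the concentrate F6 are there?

440.4 lb/h

Overall Na2CO3 balance (none leaves overhead): Na2CO3 in fresh feed = Na2CO3 in product, i.e. 769×0.248 = (1−0.172)·F6·0.523.
F6 = 190.71/(0.523×0.828) = 440.4 lb/h.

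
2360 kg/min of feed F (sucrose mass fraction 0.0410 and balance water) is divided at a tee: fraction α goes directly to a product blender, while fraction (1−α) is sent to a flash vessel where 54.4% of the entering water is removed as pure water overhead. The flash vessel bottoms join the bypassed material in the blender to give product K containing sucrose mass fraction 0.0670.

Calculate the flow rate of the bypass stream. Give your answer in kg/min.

604.5 kg/min

All 2360×0.041 = 96.76 kg/min of sucrose reaches K, so K = 96.76/0.067 = 1444.2 kg/min and vapour = 915.82 kg/min.
The evaporator receives (1−α)·2360 of feed at 0.959 water and removes 0.544 of that water:
0.544×0.959×(1−α)×2360 = 915.82
(1−α) = 915.82/1231.2 = 0.7438;  α = 0.2562.
Bypass flow = 0.2562×2360 = 604.53 kg/min.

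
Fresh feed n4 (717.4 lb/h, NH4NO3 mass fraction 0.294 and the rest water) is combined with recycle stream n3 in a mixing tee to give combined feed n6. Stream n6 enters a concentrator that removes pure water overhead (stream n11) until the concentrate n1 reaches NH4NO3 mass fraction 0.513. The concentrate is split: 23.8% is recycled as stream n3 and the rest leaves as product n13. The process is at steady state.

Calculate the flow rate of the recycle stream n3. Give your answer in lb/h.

128.4 lb/h

Overall NH4NO3 balance (none leaves overhead): NH4NO3 in fresh feed = NH4NO3 in product, i.e. 717.4×0.294 = (1−0.238)·n1·0.513.
n1 = 210.92/(0.513×0.762) = 539.56 lb/h.
Recycle n3 = 0.238×539.56 = 128.41 lb/h.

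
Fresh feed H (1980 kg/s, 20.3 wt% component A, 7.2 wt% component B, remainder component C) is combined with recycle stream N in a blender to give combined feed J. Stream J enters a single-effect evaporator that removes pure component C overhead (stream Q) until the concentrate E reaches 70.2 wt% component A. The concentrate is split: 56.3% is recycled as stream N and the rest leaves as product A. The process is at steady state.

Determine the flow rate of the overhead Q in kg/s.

Overall component A balance (none leaves overhead): component A in fresh feed = component A in product, i.e. 1980×0.203 = (1−0.563)·E·0.702.
E = 401.94/(0.702×0.437) = 1310.2 kg/s.
Recycle N = 0.563×1310.2 = 737.65 kg/s.
Combined feed J = 1980 + 737.65 = 2717.7 kg/s.
Overhead Q = J − E = 2717.7 − 1310.2 = 1407.4 kg/s.

1407 kg/s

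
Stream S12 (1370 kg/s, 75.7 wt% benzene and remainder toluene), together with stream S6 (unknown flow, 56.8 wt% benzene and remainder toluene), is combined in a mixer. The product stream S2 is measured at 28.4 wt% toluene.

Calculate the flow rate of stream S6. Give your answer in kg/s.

379.5 kg/s

Let S6 be the unknown flow. Total out = 1370 + S6.
toluene balance: 332.91 + 0.432·S6 = 0.284·(1370 + S6)
(0.432 − 0.284)·S6 = 0.284×1370 − 332.91 = 56.17
S6 = 56.17 / 0.148 = 379.53 kg/s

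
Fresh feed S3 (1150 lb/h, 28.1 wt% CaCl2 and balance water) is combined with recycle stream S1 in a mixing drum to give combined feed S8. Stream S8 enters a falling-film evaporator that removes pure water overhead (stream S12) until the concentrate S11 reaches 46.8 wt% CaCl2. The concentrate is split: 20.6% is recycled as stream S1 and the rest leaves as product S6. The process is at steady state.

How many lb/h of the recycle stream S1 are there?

179.1 lb/h

Overall CaCl2 balance (none leaves overhead): CaCl2 in fresh feed = CaCl2 in product, i.e. 1150×0.281 = (1−0.206)·S11·0.468.
S11 = 323.15/(0.468×0.794) = 869.64 lb/h.
Recycle S1 = 0.206×869.64 = 179.15 lb/h.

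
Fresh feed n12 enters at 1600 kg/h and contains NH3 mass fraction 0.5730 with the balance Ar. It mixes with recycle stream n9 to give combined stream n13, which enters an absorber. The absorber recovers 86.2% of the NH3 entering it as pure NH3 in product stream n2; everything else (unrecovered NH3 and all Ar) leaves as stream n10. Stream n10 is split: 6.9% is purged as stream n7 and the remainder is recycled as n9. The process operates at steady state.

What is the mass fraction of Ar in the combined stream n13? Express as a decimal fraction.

Ar enters only via n12 and leaves only via the purge: 1600×0.427 = 0.069×(Ar in n10), and the absorber passes all Ar, so Ar in n13 = Ar in n10 = 9901.4 kg/h.
NH3 in n13: m_A = 1600×0.573 + (1−0.069)·(1−0.862)·m_A, so m_A = 916.8/0.8715 = 1052 kg/h.
n13 = 1052 + 9901.4 = 10953 kg/h.
Ar fraction in n13 = 9901.4/10953 = 0.9040.

0.9040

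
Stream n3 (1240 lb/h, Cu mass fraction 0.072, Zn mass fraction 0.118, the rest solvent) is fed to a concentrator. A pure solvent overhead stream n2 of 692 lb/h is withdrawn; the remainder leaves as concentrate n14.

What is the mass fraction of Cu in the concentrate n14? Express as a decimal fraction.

0.163

Cu is not removed: 1240×0.072 = 89.28 lb/h of Cu enters n14.
Concentrate = 1240 − 692 = 548 lb/h.
Mass fraction = 89.28/548 = 0.163.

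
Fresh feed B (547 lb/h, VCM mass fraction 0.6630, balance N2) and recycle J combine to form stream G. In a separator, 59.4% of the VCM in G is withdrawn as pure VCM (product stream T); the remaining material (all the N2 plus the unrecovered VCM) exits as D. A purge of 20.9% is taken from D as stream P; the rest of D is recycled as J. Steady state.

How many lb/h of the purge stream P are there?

N2 enters only via B and leaves only via the purge: 547×0.337 = 0.209×(N2 in D), and the separator passes all N2, so N2 in G = N2 in D = 882 lb/h.
VCM in G: m_A = 547×0.663 + (1−0.209)·(1−0.594)·m_A, so m_A = 362.66/0.6789 = 534.23 lb/h.
D = (1−0.594)×534.23 + 882 = 1098.9 lb/h.
Purge P = 0.209×1098.9 = 229.67 lb/h.

229.7 lb/h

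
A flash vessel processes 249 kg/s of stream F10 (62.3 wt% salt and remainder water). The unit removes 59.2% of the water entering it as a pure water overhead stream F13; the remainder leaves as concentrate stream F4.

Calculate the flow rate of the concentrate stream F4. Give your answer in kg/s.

193.4 kg/s

water entering = 249×0.377 = 93.873 kg/s; overhead removed = 0.592×93.873 = 55.573 kg/s.
Concentrate = 249 − 55.573 = 193.43 kg/s.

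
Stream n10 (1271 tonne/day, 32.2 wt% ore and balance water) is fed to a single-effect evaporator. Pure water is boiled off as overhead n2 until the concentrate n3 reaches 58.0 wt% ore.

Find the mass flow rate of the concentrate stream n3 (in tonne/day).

705.6 tonne/day

ore is conserved: 1271×0.322 = 409.26 tonne/day all reports to the concentrate.
Concentrate = 409.26/(target fraction) = 705.62 tonne/day.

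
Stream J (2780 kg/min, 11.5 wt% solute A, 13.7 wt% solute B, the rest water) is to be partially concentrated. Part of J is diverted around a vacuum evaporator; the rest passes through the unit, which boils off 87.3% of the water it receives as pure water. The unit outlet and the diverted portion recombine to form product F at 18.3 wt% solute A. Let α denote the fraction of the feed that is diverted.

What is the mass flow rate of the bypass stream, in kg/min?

All 2780×0.115 = 319.7 kg/min of solute A reaches F, so F = 319.7/0.183 = 1747 kg/min and vapour = 1033 kg/min.
The evaporator receives (1−α)·2780 of feed at 0.748 water and removes 0.873 of that water:
0.873×0.748×(1−α)×2780 = 1033
(1−α) = 1033/1815.4 = 0.5690;  α = 0.4310.
Bypass flow = 0.4310×2780 = 1198.1 kg/min.

1198 kg/min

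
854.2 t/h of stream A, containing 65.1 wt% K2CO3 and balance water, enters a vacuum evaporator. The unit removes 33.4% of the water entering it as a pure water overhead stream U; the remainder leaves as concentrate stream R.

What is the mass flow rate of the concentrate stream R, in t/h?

water entering = 854.2×0.349 = 298.12 t/h; overhead removed = 0.334×298.12 = 99.571 t/h.
Concentrate = 854.2 − 99.571 = 754.63 t/h.

754.6 t/h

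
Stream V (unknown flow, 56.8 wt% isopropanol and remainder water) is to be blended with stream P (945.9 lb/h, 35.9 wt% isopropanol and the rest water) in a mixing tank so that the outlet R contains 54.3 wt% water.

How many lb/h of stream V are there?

835.1 lb/h

Let V be the unknown flow. Total out = 945.9 + V.
water balance: 606.32 + 0.432·V = 0.543·(945.9 + V)
(0.432 − 0.543)·V = 0.543×945.9 − 606.32 = -92.698
V = -92.698 / -0.111 = 835.12 lb/h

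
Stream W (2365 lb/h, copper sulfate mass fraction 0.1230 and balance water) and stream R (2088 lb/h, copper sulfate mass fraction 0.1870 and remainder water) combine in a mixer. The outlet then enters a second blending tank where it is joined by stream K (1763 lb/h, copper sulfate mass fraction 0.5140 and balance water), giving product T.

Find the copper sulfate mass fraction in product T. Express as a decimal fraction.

0.2554

Overall, product flow = 6216 lb/h.
copper sulfate in = 2365×0.123 + 2088×0.187 + 1763×0.514 = 1587.5 lb/h.
copper sulfate fraction in T = 0.2554.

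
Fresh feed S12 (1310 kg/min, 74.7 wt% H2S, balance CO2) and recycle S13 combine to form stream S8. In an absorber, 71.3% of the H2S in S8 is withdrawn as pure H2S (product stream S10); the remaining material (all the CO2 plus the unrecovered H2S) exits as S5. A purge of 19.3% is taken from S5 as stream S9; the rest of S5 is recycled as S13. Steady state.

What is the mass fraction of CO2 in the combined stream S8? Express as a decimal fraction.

CO2 enters only via S12 and leaves only via the purge: 1310×0.253 = 0.193×(CO2 in S5), and the absorber passes all CO2, so CO2 in S8 = CO2 in S5 = 1717.3 kg/min.
H2S in S8: m_A = 1310×0.747 + (1−0.193)·(1−0.713)·m_A, so m_A = 978.57/0.7684 = 1273.5 kg/min.
S8 = 1273.5 + 1717.3 = 2990.8 kg/min.
CO2 fraction in S8 = 1717.3/2990.8 = 0.574.

0.574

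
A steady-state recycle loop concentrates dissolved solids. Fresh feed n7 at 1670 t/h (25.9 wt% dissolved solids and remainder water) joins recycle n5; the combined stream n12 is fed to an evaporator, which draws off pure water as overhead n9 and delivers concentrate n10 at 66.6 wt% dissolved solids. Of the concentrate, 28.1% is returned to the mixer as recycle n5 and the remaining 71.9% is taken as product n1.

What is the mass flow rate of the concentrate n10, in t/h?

Overall dissolved solids balance (none leaves overhead): dissolved solids in fresh feed = dissolved solids in product, i.e. 1670×0.259 = (1−0.281)·n10·0.666.
n10 = 432.53/(0.666×0.719) = 903.26 t/h.

903.3 t/h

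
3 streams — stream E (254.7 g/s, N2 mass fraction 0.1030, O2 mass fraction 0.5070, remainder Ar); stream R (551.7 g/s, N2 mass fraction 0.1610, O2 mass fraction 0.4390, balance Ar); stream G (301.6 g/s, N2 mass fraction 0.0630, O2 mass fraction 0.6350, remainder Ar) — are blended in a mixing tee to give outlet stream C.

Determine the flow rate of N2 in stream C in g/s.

N2 out = N2 in = 254.7×0.103 + 551.7×0.161 + 301.6×0.063 = 134.06 g/s.

134.1 g/s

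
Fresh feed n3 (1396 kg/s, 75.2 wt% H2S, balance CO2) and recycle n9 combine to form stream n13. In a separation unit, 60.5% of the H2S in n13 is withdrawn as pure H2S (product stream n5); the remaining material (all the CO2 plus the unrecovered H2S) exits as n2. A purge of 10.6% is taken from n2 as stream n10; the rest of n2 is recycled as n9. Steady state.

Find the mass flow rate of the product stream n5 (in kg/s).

H2S in n13: m_A = 1396×0.752 + (1−0.106)·(1−0.605)·m_A, so m_A = 1049.8/0.6469 = 1622.9 kg/s.
Product n5 = 0.605×1622.9 = 981.84 kg/s.

981.8 kg/s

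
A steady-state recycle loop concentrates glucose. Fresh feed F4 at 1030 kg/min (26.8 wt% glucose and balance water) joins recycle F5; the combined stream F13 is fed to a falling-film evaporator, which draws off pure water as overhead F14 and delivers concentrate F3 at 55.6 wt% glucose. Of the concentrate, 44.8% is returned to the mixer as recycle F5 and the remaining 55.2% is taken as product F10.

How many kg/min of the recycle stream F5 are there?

Overall glucose balance (none leaves overhead): glucose in fresh feed = glucose in product, i.e. 1030×0.268 = (1−0.448)·F3·0.556.
F3 = 276.04/(0.556×0.552) = 899.41 kg/min.
Recycle F5 = 0.448×899.41 = 402.94 kg/min.

402.9 kg/min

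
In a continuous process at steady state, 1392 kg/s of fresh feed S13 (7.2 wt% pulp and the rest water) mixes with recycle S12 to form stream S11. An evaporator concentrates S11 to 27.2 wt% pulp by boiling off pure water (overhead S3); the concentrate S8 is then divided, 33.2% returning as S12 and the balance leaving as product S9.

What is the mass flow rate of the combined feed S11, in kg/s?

1575 kg/s

Overall pulp balance (none leaves overhead): pulp in fresh feed = pulp in product, i.e. 1392×0.072 = (1−0.332)·S8·0.272.
S8 = 100.22/(0.272×0.668) = 551.6 kg/s.
Recycle S12 = 0.332×551.6 = 183.13 kg/s.
Combined feed S11 = 1392 + 183.13 = 1575.1 kg/s.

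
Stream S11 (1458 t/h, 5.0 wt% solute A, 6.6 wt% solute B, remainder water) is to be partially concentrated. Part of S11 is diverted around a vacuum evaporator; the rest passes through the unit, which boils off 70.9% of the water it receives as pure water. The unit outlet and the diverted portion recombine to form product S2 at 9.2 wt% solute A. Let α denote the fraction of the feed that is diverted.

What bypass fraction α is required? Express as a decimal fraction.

0.272

All 1458×0.050 = 72.9 t/h of solute A reaches S2, so S2 = 72.9/0.092 = 792.39 t/h and vapour = 665.61 t/h.
The evaporator receives (1−α)·1458 of feed at 0.884 water and removes 0.709 of that water:
0.709×0.884×(1−α)×1458 = 665.61
(1−α) = 665.61/913.81 = 0.7284;  α = 0.2716.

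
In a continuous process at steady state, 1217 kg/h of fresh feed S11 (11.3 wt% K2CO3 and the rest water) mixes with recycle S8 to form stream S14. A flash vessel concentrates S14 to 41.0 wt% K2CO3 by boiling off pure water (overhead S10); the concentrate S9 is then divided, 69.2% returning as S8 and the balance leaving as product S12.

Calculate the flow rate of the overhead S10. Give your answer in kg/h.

Overall K2CO3 balance (none leaves overhead): K2CO3 in fresh feed = K2CO3 in product, i.e. 1217×0.113 = (1−0.692)·S9·0.410.
S9 = 137.52/(0.410×0.308) = 1089 kg/h.
Recycle S8 = 0.692×1089 = 753.6 kg/h.
Combined feed S14 = 1217 + 753.6 = 1970.6 kg/h.
Overhead S10 = S14 − S9 = 1970.6 − 1089 = 881.58 kg/h.

881.6 kg/h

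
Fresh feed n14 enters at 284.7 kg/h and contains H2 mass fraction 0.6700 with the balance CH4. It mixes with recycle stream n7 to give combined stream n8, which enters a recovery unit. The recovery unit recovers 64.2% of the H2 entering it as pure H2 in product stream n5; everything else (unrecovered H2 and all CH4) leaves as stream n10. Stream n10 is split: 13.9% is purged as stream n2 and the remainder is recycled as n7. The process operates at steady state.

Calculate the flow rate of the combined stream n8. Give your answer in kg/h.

CH4 enters only via n14 and leaves only via the purge: 284.7×0.330 = 0.139×(CH4 in n10), and the recovery unit passes all CH4, so CH4 in n8 = CH4 in n10 = 675.91 kg/h.
H2 in n8: m_A = 284.7×0.670 + (1−0.139)·(1−0.642)·m_A, so m_A = 190.75/0.6918 = 275.74 kg/h.
n8 = 275.74 + 675.91 = 951.65 kg/h.

951.7 kg/h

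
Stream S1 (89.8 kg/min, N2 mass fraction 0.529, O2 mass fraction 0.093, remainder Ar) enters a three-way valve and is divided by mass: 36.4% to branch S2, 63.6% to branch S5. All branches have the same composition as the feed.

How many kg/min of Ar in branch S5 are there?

21.59 kg/min

Branch S5 total = 0.636×89.8 = 57.113 kg/min.
Ar in S5 = 0.378×57.113 = 21.589 kg/min.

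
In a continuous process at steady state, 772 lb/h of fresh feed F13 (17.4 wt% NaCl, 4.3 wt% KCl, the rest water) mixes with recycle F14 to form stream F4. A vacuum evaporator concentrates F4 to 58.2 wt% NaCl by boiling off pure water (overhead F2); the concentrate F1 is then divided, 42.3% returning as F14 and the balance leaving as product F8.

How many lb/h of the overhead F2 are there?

Overall NaCl balance (none leaves overhead): NaCl in fresh feed = NaCl in product, i.e. 772×0.174 = (1−0.423)·F1·0.582.
F1 = 134.33/(0.582×0.577) = 400.01 lb/h.
Recycle F14 = 0.423×400.01 = 169.2 lb/h.
Combined feed F4 = 772 + 169.2 = 941.2 lb/h.
Overhead F2 = F4 − F1 = 941.2 − 400.01 = 541.2 lb/h.

541.2 lb/h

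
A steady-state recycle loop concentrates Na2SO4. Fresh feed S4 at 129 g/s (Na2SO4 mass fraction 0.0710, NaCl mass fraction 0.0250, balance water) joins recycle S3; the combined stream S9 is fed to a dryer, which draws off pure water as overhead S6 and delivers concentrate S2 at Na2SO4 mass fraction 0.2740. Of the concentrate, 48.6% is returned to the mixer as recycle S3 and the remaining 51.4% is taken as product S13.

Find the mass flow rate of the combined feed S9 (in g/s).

160.6 g/s

Overall Na2SO4 balance (none leaves overhead): Na2SO4 in fresh feed = Na2SO4 in product, i.e. 129×0.071 = (1−0.486)·S2·0.274.
S2 = 9.159/(0.274×0.514) = 65.033 g/s.
Recycle S3 = 0.486×65.033 = 31.606 g/s.
Combined feed S9 = 129 + 31.606 = 160.61 g/s.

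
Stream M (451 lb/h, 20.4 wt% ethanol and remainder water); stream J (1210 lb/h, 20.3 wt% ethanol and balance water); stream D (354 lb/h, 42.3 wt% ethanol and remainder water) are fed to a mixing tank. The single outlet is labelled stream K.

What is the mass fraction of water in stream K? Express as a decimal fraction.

Total flow out = 451 + 1210 + 354 = 2015 lb/h.
water in = 451×0.796 + 1210×0.797 + 354×0.577 = 1527.6 lb/h.
water mass fraction in K = 1527.6/2015 = 0.758.

0.758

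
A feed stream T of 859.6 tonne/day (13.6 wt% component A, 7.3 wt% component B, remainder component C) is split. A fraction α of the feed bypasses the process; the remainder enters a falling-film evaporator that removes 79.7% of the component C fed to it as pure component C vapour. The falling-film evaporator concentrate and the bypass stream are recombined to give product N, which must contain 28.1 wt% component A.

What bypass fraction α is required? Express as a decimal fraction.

0.181

All 859.6×0.136 = 116.91 tonne/day of component A reaches N, so N = 116.91/0.281 = 416.03 tonne/day and vapour = 443.57 tonne/day.
The evaporator receives (1−α)·859.6 of feed at 0.791 component C and removes 0.797 of that component C:
0.797×0.791×(1−α)×859.6 = 443.57
(1−α) = 443.57/541.92 = 0.8185;  α = 0.1815.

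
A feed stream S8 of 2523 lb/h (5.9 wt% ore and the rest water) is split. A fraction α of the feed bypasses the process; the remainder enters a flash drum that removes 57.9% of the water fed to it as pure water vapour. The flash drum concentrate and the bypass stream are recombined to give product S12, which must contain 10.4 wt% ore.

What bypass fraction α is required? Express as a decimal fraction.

0.206

All 2523×0.059 = 148.86 lb/h of ore reaches S12, so S12 = 148.86/0.104 = 1431.3 lb/h and vapour = 1091.7 lb/h.
The evaporator receives (1−α)·2523 of feed at 0.941 water and removes 0.579 of that water:
0.579×0.941×(1−α)×2523 = 1091.7
(1−α) = 1091.7/1374.6 = 0.7942;  α = 0.2058.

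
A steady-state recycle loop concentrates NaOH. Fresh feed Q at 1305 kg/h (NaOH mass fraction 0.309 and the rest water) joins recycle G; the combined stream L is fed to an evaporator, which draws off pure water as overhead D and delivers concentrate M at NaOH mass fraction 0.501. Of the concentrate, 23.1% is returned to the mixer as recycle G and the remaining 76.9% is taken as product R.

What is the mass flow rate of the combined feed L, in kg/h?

Overall NaOH balance (none leaves overhead): NaOH in fresh feed = NaOH in product, i.e. 1305×0.309 = (1−0.231)·M·0.501.
M = 403.25/(0.501×0.769) = 1046.7 kg/h.
Recycle G = 0.231×1046.7 = 241.78 kg/h.
Combined feed L = 1305 + 241.78 = 1546.8 kg/h.

1547 kg/h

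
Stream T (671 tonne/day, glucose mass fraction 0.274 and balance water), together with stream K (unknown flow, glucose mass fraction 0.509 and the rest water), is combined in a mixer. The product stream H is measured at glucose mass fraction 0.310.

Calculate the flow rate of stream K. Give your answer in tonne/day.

Let K be the unknown flow. Total out = 671 + K.
glucose balance: 183.85 + 0.509·K = 0.310·(671 + K)
(0.509 − 0.310)·K = 0.310×671 − 183.85 = 24.156
K = 24.156 / 0.199 = 121.39 tonne/day

121.4 tonne/day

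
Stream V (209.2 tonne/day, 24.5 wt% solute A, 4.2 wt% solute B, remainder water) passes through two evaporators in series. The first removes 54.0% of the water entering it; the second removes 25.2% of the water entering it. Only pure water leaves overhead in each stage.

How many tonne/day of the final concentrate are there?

111.4 tonne/day

water in feed = 209.2×0.713 = 149.16 tonne/day.
After stage 1: water left = (1−0.540)×149.16 = 68.613; stream total = 128.65 tonne/day.
After stage 2: water left = (1−0.252)×68.613 = 51.323; final concentrate = 111.36 tonne/day.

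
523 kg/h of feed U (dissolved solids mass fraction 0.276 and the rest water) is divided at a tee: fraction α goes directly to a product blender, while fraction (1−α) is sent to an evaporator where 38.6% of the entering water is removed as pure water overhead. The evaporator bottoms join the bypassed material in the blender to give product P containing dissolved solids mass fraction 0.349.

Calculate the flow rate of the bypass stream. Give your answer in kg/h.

All 523×0.276 = 144.35 kg/h of dissolved solids reaches P, so P = 144.35/0.349 = 413.6 kg/h and vapour = 109.4 kg/h.
The evaporator receives (1−α)·523 of feed at 0.724 water and removes 0.386 of that water:
0.386×0.724×(1−α)×523 = 109.4
(1−α) = 109.4/146.16 = 0.7485;  α = 0.2515.
Bypass flow = 0.2515×523 = 131.55 kg/h.

131.6 kg/h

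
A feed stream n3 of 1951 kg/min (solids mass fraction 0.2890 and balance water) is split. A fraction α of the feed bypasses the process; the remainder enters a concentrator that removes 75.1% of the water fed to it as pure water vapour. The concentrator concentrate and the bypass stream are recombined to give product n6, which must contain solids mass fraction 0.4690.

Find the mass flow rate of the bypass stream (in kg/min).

All 1951×0.289 = 563.84 kg/min of solids reaches n6, so n6 = 563.84/0.469 = 1202.2 kg/min and vapour = 748.78 kg/min.
The evaporator receives (1−α)·1951 of feed at 0.711 water and removes 0.751 of that water:
0.751×0.711×(1−α)×1951 = 748.78
(1−α) = 748.78/1041.8 = 0.7188;  α = 0.2812.
Bypass flow = 0.2812×1951 = 548.68 kg/min.

548.7 kg/min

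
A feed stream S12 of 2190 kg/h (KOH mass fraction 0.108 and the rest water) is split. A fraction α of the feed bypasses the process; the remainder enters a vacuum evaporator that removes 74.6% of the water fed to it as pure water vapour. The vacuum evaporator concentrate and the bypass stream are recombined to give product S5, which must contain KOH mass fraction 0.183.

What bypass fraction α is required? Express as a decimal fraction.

0.384

All 2190×0.108 = 236.52 kg/h of KOH reaches S5, so S5 = 236.52/0.183 = 1292.5 kg/h and vapour = 897.54 kg/h.
The evaporator receives (1−α)·2190 of feed at 0.892 water and removes 0.746 of that water:
0.746×0.892×(1−α)×2190 = 897.54
(1−α) = 897.54/1457.3 = 0.6159;  α = 0.3841.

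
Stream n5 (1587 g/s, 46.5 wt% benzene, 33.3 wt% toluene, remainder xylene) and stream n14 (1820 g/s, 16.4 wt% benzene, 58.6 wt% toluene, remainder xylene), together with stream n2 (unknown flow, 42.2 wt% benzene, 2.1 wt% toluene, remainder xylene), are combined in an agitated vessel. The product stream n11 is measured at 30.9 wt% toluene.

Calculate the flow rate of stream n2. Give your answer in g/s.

Let n2 be the unknown flow. Total out = 3407 + n2.
toluene balance: 1595 + 0.021·n2 = 0.309·(3407 + n2)
(0.021 − 0.309)·n2 = 0.309×3407 − 1595 = -542.23
n2 = -542.23 / -0.288 = 1882.7 g/s

1883 g/s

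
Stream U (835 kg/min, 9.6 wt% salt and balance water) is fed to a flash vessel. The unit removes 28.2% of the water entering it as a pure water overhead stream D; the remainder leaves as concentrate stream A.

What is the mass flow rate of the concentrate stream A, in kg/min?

water entering = 835×0.904 = 754.84 kg/min; overhead removed = 0.282×754.84 = 212.86 kg/min.
Concentrate = 835 − 212.86 = 622.14 kg/min.

622.1 kg/min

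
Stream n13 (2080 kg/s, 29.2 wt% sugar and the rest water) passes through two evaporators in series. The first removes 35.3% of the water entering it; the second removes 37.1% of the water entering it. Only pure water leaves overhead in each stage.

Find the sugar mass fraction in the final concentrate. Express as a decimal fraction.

water in feed = 2080×0.708 = 1472.6 kg/s.
After stage 1: water left = (1−0.353)×1472.6 = 952.8; stream total = 1560.2 kg/s.
After stage 2: water left = (1−0.371)×952.8 = 599.31; final concentrate = 1206.7 kg/s.
sugar fraction = 607.36/1206.7 = 0.503.

0.503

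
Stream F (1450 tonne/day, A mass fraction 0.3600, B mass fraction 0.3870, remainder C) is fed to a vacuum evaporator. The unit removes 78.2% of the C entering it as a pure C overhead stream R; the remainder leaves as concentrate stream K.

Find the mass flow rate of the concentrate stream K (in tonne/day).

C entering = 1450×0.253 = 366.85 tonne/day; overhead removed = 0.782×366.85 = 286.88 tonne/day.
Concentrate = 1450 − 286.88 = 1163.1 tonne/day.

1163 tonne/day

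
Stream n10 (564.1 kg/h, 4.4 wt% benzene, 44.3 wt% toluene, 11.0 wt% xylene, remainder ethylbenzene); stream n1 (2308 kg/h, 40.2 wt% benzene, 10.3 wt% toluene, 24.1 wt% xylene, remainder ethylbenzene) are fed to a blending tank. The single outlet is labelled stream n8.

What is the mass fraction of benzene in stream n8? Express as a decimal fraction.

Total flow out = 564.1 + 2308 = 2872.1 kg/h.
benzene in = 564.1×0.044 + 2308×0.402 = 952.64 kg/h.
benzene mass fraction in n8 = 952.64/2872.1 = 0.332.

0.332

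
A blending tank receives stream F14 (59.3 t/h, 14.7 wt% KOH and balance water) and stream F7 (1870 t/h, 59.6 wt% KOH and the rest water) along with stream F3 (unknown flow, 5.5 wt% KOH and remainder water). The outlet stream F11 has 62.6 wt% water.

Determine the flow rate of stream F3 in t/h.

Let F3 be the unknown flow. Total out = 1929.3 + F3.
water balance: 806.06 + 0.945·F3 = 0.626·(1929.3 + F3)
(0.945 − 0.626)·F3 = 0.626×1929.3 − 806.06 = 401.68
F3 = 401.68 / 0.319 = 1259.2 t/h

1259 t/h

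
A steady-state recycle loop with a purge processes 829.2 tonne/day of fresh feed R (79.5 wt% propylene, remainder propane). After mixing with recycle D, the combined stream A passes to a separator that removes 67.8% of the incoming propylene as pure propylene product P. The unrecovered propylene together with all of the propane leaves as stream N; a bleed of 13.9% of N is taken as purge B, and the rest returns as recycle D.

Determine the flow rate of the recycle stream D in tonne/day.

1306 tonne/day

propane enters only via R and leaves only via the purge: 829.2×0.205 = 0.139×(propane in N), and the separator passes all propane, so propane in A = propane in N = 1222.9 tonne/day.
propylene in A: m_A = 829.2×0.795 + (1−0.139)·(1−0.678)·m_A, so m_A = 659.21/0.7228 = 912.08 tonne/day.
N = (1−0.678)×912.08 + 1222.9 = 1516.6 tonne/day.
Recycle D = (1−0.139)×1516.6 = 1305.8 tonne/day.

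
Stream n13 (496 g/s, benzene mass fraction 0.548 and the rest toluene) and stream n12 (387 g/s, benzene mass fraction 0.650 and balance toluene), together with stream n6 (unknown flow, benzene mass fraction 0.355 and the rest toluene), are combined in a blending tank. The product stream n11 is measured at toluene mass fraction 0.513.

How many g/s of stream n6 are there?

707.1 g/s

Let n6 be the unknown flow. Total out = 883 + n6.
toluene balance: 359.64 + 0.645·n6 = 0.513·(883 + n6)
(0.645 − 0.513)·n6 = 0.513×883 − 359.64 = 93.337
n6 = 93.337 / 0.132 = 707.1 g/s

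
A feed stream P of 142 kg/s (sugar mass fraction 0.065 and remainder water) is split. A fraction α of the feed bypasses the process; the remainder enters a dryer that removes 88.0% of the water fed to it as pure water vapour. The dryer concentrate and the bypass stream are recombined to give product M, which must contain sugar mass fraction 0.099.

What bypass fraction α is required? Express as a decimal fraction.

0.583

All 142×0.065 = 9.23 kg/s of sugar reaches M, so M = 9.23/0.099 = 93.232 kg/s and vapour = 48.768 kg/s.
The evaporator receives (1−α)·142 of feed at 0.935 water and removes 0.880 of that water:
0.880×0.935×(1−α)×142 = 48.768
(1−α) = 48.768/116.84 = 0.4174;  α = 0.5826.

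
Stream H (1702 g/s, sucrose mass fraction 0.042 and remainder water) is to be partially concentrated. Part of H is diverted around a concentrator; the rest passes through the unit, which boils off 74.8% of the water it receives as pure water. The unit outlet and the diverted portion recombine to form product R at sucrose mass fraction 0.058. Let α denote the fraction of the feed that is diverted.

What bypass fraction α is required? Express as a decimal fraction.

0.615

All 1702×0.042 = 71.484 g/s of sucrose reaches R, so R = 71.484/0.058 = 1232.5 g/s and vapour = 469.52 g/s.
The evaporator receives (1−α)·1702 of feed at 0.958 water and removes 0.748 of that water:
0.748×0.958×(1−α)×1702 = 469.52
(1−α) = 469.52/1219.6 = 0.3850;  α = 0.6150.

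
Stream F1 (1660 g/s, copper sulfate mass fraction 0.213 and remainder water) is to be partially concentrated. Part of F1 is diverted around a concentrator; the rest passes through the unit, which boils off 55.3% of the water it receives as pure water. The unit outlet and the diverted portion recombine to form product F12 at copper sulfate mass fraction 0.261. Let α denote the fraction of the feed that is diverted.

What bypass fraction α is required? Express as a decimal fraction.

0.577

All 1660×0.213 = 353.58 g/s of copper sulfate reaches F12, so F12 = 353.58/0.261 = 1354.7 g/s and vapour = 305.29 g/s.
The evaporator receives (1−α)·1660 of feed at 0.787 water and removes 0.553 of that water:
0.553×0.787×(1−α)×1660 = 305.29
(1−α) = 305.29/722.45 = 0.4226;  α = 0.5774.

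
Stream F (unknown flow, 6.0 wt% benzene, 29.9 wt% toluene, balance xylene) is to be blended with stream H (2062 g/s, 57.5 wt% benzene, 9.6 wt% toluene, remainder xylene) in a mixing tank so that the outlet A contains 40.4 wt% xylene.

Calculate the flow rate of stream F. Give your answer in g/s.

Let F be the unknown flow. Total out = 2062 + F.
xylene balance: 678.4 + 0.641·F = 0.404·(2062 + F)
(0.641 − 0.404)·F = 0.404×2062 − 678.4 = 154.65
F = 154.65 / 0.237 = 652.53 g/s

652.5 g/s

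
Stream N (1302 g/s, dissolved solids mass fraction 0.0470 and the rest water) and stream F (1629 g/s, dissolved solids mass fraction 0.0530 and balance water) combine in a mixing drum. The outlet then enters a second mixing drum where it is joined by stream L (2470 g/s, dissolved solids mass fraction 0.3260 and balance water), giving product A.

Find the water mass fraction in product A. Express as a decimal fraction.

Overall, product flow = 5401 g/s.
water in = 1302×0.953 + 1629×0.947 + 2470×0.674 = 4448.2 g/s.
water fraction in A = 0.8236.

0.8236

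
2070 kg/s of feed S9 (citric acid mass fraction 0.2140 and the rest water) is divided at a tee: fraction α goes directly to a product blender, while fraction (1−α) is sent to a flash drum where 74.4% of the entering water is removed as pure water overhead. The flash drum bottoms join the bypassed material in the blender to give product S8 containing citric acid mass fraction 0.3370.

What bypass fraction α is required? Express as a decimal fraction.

0.376

All 2070×0.214 = 442.98 kg/s of citric acid reaches S8, so S8 = 442.98/0.337 = 1314.5 kg/s and vapour = 755.52 kg/s.
The evaporator receives (1−α)·2070 of feed at 0.786 water and removes 0.744 of that water:
0.744×0.786×(1−α)×2070 = 755.52
(1−α) = 755.52/1210.5 = 0.6241;  α = 0.3759.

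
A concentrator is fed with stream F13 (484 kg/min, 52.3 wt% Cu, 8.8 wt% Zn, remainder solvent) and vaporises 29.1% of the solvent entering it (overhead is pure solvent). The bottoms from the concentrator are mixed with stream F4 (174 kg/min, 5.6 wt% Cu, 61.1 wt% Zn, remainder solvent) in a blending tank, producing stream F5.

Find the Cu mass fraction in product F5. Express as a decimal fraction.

0.436

Vapour removed = 0.291×0.389×484 = 54.788 kg/min; concentrate = 429.21 kg/min.
Cu reaching the mixer = 253.13 (from concentrate) + 174×0.056 = 262.88 kg/min.
Product flow = 429.21 + 174 = 603.21 kg/min; Cu fraction = 0.436.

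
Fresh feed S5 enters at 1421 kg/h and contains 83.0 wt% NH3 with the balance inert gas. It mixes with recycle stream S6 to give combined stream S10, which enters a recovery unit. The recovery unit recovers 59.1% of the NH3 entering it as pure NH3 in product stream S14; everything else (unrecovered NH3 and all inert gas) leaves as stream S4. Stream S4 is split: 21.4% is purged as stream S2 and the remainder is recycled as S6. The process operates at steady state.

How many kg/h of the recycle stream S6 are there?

inert gas enters only via S5 and leaves only via the purge: 1421×0.170 = 0.214×(inert gas in S4), and the recovery unit passes all inert gas, so inert gas in S10 = inert gas in S4 = 1128.8 kg/h.
NH3 in S10: m_A = 1421×0.830 + (1−0.214)·(1−0.591)·m_A, so m_A = 1179.4/0.6785 = 1738.2 kg/h.
S4 = (1−0.591)×1738.2 + 1128.8 = 1839.8 kg/h.
Recycle S6 = (1−0.214)×1839.8 = 1446.1 kg/h.

1446 kg/h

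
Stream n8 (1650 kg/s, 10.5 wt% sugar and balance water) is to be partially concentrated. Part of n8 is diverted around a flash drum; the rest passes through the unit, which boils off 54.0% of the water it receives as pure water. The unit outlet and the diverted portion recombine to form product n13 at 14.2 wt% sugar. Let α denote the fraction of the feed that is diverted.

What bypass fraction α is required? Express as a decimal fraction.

All 1650×0.105 = 173.25 kg/s of sugar reaches n13, so n13 = 173.25/0.142 = 1220.1 kg/s and vapour = 429.93 kg/s.
The evaporator receives (1−α)·1650 of feed at 0.895 water and removes 0.540 of that water:
0.540×0.895×(1−α)×1650 = 429.93
(1−α) = 429.93/797.45 = 0.5391;  α = 0.4609.

0.461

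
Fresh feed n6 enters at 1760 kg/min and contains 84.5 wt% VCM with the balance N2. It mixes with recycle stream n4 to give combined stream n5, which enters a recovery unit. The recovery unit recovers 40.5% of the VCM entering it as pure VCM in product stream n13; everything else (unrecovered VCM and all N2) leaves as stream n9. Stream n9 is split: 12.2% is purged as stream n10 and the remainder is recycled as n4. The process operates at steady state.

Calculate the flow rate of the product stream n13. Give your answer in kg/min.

VCM in n5: m_A = 1760×0.845 + (1−0.122)·(1−0.405)·m_A, so m_A = 1487.2/0.4776 = 3114 kg/min.
Product n13 = 0.405×3114 = 1261.2 kg/min.

1261 kg/min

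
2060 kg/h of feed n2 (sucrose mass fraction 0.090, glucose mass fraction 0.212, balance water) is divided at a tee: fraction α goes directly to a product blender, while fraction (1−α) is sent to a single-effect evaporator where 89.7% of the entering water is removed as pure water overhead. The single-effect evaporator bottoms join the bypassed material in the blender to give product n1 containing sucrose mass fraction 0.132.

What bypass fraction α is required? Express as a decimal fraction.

0.492

All 2060×0.090 = 185.4 kg/h of sucrose reaches n1, so n1 = 185.4/0.132 = 1404.5 kg/h and vapour = 655.45 kg/h.
The evaporator receives (1−α)·2060 of feed at 0.698 water and removes 0.897 of that water:
0.897×0.698×(1−α)×2060 = 655.45
(1−α) = 655.45/1289.8 = 0.5082;  α = 0.4918.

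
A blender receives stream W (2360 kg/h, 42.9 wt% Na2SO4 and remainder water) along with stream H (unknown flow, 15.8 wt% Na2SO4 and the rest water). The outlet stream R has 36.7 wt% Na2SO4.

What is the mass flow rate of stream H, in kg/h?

700.1 kg/h

Let H be the unknown flow. Total out = 2360 + H.
Na2SO4 balance: 1012.4 + 0.158·H = 0.367·(2360 + H)
(0.158 − 0.367)·H = 0.367×2360 − 1012.4 = -146.32
H = -146.32 / -0.209 = 700.1 kg/h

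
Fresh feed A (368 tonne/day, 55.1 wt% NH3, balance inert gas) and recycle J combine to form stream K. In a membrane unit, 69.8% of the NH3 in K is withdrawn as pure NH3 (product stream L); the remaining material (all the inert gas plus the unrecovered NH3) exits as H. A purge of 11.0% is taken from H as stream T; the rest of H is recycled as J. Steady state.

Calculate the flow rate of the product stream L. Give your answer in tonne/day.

NH3 in K: m_A = 368×0.551 + (1−0.110)·(1−0.698)·m_A, so m_A = 202.77/0.7312 = 277.3 tonne/day.
Product L = 0.698×277.3 = 193.56 tonne/day.

193.6 tonne/day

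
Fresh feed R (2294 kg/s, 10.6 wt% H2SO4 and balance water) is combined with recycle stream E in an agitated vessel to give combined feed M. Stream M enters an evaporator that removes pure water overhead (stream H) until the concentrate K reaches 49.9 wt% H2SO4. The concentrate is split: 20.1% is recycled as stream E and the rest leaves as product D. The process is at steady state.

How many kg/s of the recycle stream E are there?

Overall H2SO4 balance (none leaves overhead): H2SO4 in fresh feed = H2SO4 in product, i.e. 2294×0.106 = (1−0.201)·K·0.499.
K = 243.16/(0.499×0.799) = 609.89 kg/s.
Recycle E = 0.201×609.89 = 122.59 kg/s.

122.6 kg/s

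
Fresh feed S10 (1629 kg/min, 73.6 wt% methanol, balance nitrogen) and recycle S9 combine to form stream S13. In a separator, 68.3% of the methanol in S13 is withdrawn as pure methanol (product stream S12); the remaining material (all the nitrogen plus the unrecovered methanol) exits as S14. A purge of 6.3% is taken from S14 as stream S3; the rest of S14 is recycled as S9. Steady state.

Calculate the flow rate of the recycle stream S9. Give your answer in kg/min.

6903 kg/min

nitrogen enters only via S10 and leaves only via the purge: 1629×0.264 = 0.063×(nitrogen in S14), and the separator passes all nitrogen, so nitrogen in S13 = nitrogen in S14 = 6826.3 kg/min.
methanol in S13: m_A = 1629×0.736 + (1−0.063)·(1−0.683)·m_A, so m_A = 1198.9/0.7030 = 1705.5 kg/min.
S14 = (1−0.683)×1705.5 + 6826.3 = 7366.9 kg/min.
Recycle S9 = (1−0.063)×7366.9 = 6902.8 kg/min.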